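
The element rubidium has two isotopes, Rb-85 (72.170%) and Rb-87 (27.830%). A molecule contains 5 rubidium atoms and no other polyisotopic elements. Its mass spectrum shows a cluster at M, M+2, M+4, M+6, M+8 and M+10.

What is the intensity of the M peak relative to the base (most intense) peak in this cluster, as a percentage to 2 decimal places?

51.86%

(0.72170 + 0.27830)^5 gives M 0.1958, M+2 0.3775, M+4 0.2911, M+6 0.1123, M+8 0.0216, M+10 0.0017; the largest is M+2.
P(M+2) = C(5,1) × 0.72170^4 × 0.27830^1 = 5 × 0.27128565 × 0.2783 = 0.377494 (base)
P(M) = C(5,0) × 0.72170^5 × 0.27830^0 = 1 × 0.19578685 × 1.0000 = 0.195787
Relative intensity = 0.195787 / 0.377494 × 100 = 51.86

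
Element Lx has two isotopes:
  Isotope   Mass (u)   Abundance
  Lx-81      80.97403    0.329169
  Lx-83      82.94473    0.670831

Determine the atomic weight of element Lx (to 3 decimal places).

Average mass = Σ (abundance × isotope mass) = 0.329169 × 80.97403 + 0.670831 × 82.94473
= 26.654140 + 55.641896 = 82.296036 u

82.296 u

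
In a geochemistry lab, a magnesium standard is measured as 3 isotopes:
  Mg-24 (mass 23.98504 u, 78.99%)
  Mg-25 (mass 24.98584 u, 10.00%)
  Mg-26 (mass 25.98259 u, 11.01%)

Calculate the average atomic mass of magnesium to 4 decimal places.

24.3051 u

Average mass = Σ (abundance × isotope mass) = 0.7899 × 23.98504 + 0.1000 × 24.98584 + 0.1101 × 25.98259
= 18.945783 + 2.498584 + 2.860683 = 24.305050 u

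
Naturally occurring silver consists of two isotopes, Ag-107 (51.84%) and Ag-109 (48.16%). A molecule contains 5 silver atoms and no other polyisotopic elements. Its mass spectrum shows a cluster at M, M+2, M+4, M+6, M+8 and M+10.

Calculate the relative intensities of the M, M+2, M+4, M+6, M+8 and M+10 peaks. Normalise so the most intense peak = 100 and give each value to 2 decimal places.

Each Ag atom is independently Ag-107 (p = 0.5184) or Ag-109 (q = 0.4816); the cluster is the binomial expansion (p + q)^5.
P(M) = 0.5184^5 = 0.037439
P(M+2) = 5 × 0.5184^4 × 0.4816^1 = 0.173907
P(M+4) = 10 × 0.5184^3 × 0.4816^2 = 0.323123
P(M+6) = 10 × 0.5184^2 × 0.4816^3 = 0.300185
P(M+8) = 5 × 0.5184^1 × 0.4816^4 = 0.139438
P(M+10) = 0.4816^5 = 0.025908
The M+4 peak is largest (0.323123); scaling to 100 gives 11.59 : 53.82 : 100.00 : 92.90 : 43.15 : 8.02.

11.59 : 53.82 : 100.00 : 92.90 : 43.15 : 8.02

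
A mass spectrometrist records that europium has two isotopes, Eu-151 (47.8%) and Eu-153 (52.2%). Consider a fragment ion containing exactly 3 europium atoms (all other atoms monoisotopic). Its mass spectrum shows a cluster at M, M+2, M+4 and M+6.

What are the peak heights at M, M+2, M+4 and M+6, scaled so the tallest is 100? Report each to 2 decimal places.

27.95 : 91.57 : 100.00 : 36.40

The 3 Eu atoms are independent, so intensities follow the terms of (0.478 + 0.522)^3.
P(M) = 0.478^3 = 0.109215
P(M+2) = 3 × 0.478^2 × 0.522^1 = 0.357806
P(M+4) = 3 × 0.478^1 × 0.522^2 = 0.390742
P(M+6) = 0.522^3 = 0.142237
The M+4 peak is largest (0.390742); scaling to 100 gives 27.95 : 91.57 : 100.00 : 36.40.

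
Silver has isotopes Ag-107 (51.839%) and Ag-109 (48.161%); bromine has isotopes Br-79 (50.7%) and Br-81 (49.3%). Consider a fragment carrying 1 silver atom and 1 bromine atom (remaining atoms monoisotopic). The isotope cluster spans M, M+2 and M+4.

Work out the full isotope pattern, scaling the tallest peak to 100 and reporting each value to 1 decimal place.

52.6 : 100.0 : 47.5

Silver pattern (n=1): 0.51839 : 0.48161
Bromine pattern (n=1): 0.5070 : 0.4930
Convolve the two distributions (both contribute in 2-u steps):
  M: 0.51839×0.5070 = 0.262824
  M+2: 0.51839×0.4930 + 0.48161×0.5070 = 0.499743
  M+4: 0.48161×0.4930 = 0.237434
Scale to base peak (0.499743) = 100: 52.6 : 100.0 : 47.5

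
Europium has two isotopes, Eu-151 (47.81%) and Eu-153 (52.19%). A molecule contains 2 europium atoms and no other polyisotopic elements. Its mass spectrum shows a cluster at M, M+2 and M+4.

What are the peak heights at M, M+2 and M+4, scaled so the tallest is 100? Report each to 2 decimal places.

45.80 : 100.00 : 54.58

Expanding (0.4781 + 0.5219)^2:
P(M) = 0.4781^2 = 0.228580
P(M+2) = 2 × 0.4781^1 × 0.5219^1 = 0.499041
P(M+4) = 0.5219^2 = 0.272380
The M+2 peak is largest (0.499041); scaling to 100 gives 45.80 : 100.00 : 54.58.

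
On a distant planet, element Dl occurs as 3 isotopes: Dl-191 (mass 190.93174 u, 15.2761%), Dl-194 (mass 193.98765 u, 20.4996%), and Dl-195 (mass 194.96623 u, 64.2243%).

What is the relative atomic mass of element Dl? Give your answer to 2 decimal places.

194.15 u

Weight each isotope mass by its fractional abundance: 0.152761 × 190.93174 + 0.204996 × 193.98765 + 0.642243 × 194.96623
= 29.166924 + 39.766692 + 125.215696 = 194.149312 u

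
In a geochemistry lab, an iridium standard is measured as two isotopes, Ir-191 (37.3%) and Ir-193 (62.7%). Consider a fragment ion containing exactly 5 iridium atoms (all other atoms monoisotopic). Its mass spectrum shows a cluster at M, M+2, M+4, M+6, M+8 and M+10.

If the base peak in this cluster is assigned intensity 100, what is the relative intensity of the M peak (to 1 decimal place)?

(0.373 + 0.627)^5 gives M 0.0072, M+2 0.0607, M+4 0.2040, M+6 0.3429, M+8 0.2882, M+10 0.0969; the largest is M+6.
P(M+6) = C(5,3) × 0.373^2 × 0.627^3 = 10 × 0.139129 × 0.24649188 = 0.342942 (base)
P(M) = C(5,0) × 0.373^5 × 0.627^0 = 1 × 0.00722012 × 1.0000 = 0.007220
Relative intensity = 0.007220 / 0.342942 × 100 = 2.1

2.1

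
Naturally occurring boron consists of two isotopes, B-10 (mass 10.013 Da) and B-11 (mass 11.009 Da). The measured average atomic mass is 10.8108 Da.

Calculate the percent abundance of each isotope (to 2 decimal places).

Let x be the fractional abundance of B-10; then B-11 has abundance 1 − x.
10.013·x + 11.009·(1 − x) = 10.8108
(10.013 − 11.009)·x = 10.8108 − 11.009
x = -0.1982 / -0.996 = 0.19900 → 19.90% B-10, 80.10% B-11.

B-10: 19.90%, B-11: 80.10%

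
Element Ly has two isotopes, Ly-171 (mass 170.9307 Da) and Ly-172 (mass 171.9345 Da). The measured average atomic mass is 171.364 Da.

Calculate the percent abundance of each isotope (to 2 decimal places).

Let x be the fractional abundance of Ly-171; then Ly-172 has abundance 1 − x.
170.9307·x + 171.9345·(1 − x) = 171.364
(170.9307 − 171.9345)·x = 171.364 − 171.9345
x = -0.5705 / -1.0038 = 0.56834 → 56.83% Ly-171, 43.17% Ly-172.

Ly-171: 56.83%, Ly-172: 43.17%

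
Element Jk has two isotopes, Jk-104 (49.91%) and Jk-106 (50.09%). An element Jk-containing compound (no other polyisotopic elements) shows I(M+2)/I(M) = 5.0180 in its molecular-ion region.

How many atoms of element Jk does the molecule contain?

5

With n Jk atoms, P(M+2)/P(M) = C(n,1)·p^(n−1)q / p^n = n·q/p = n · 0.5009/0.4991.
n = 5.0180 × 0.4991/0.5009 = 5.00 ≈ 5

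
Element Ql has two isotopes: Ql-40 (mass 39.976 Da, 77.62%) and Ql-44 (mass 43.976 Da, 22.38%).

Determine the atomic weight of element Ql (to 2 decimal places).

40.87 Da

The abundance-weighted mean is 0.7762 × 39.976 + 0.2238 × 43.976
= 31.0294 + 9.8418 = 40.8712 Da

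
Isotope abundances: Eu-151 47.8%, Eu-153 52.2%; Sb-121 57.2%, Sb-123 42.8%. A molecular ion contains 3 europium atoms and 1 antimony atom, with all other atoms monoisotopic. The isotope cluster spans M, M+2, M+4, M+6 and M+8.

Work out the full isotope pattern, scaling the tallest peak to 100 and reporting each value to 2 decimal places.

16.59 : 66.75 : 100.00 : 66.00 : 16.16

Europium pattern (n=3): 0.10921535 : 0.35780594 : 0.39074206 : 0.14223665
Antimony pattern (n=1): 0.5720 : 0.4280
Convolve the two distributions (both contribute in 2-u steps):
  M: 0.10921535×0.5720 = 0.062471
  M+2: 0.10921535×0.4280 + 0.35780594×0.5720 = 0.251409
  M+4: 0.35780594×0.4280 + 0.39074206×0.5720 = 0.376645
  M+6: 0.39074206×0.4280 + 0.14223665×0.5720 = 0.248597
  M+8: 0.14223665×0.4280 = 0.060877
Scale to base peak (0.376645) = 100: 16.59 : 66.75 : 100.00 : 66.00 : 16.16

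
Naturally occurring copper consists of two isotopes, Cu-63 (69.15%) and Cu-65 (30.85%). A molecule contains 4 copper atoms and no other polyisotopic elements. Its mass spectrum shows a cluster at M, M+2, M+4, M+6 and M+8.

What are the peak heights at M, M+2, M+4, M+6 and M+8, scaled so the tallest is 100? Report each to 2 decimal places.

Expanding (0.6915 + 0.3085)^4:
P(M) = 0.6915^4 = 0.228649
P(M+2) = 4 × 0.6915^3 × 0.3085^1 = 0.408030
P(M+4) = 6 × 0.6915^2 × 0.3085^2 = 0.273052
P(M+6) = 4 × 0.6915^1 × 0.3085^3 = 0.081212
P(M+8) = 0.3085^4 = 0.009058
The M+2 peak is largest (0.408030); scaling to 100 gives 56.04 : 100.00 : 66.92 : 19.90 : 2.22.

56.04 : 100.00 : 66.92 : 19.90 : 2.22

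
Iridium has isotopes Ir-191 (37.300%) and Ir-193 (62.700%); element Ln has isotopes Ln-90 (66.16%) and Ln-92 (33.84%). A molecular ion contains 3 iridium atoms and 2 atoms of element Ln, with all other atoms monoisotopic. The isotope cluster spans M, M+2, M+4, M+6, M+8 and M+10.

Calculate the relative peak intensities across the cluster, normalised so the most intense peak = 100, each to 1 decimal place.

Iridium pattern (n=3): 0.05189512 : 0.26170165 : 0.43991135 : 0.24649188
Element Ln pattern (n=2): 0.43771456 : 0.44777088 : 0.11451456
Convolve the two distributions (both contribute in 2-u steps):
  M: 0.05189512×0.43771456 = 0.022715
  M+2: 0.05189512×0.44777088 + 0.26170165×0.43771456 = 0.137788
  M+4: 0.05189512×0.11451456 + 0.26170165×0.44777088 + 0.43991135×0.43771456 = 0.315681
  M+6: 0.26170165×0.11451456 + 0.43991135×0.44777088 + 0.24649188×0.43771456 = 0.334841
  M+8: 0.43991135×0.11451456 + 0.24649188×0.44777088 = 0.160748
  M+10: 0.24649188×0.11451456 = 0.028227
Scale to base peak (0.334841) = 100: 6.8 : 41.2 : 94.3 : 100.0 : 48.0 : 8.4

6.8 : 41.2 : 94.3 : 100.0 : 48.0 : 8.4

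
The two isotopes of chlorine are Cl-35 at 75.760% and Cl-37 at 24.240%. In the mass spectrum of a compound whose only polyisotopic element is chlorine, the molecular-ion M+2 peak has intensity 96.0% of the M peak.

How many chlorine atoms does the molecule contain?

For n independent Cl atoms, I(M+2)/I(M) = n · (abundance Cl-37) / (abundance Cl-35) = n · 0.24240/0.75760.
n = 0.960 × 0.75760/0.24240 = 3.00 ≈ 3

3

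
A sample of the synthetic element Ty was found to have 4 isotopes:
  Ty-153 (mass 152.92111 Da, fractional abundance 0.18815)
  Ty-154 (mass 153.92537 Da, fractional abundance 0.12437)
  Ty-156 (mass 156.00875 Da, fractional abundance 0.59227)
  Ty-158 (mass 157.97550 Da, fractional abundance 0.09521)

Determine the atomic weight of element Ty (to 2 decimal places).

The abundance-weighted mean is 0.18815 × 152.92111 + 0.12437 × 153.92537 + 0.59227 × 156.00875 + 0.09521 × 157.97550
= 28.772107 + 19.143698 + 92.399302 + 15.040847 = 155.355954 Da

155.36 Da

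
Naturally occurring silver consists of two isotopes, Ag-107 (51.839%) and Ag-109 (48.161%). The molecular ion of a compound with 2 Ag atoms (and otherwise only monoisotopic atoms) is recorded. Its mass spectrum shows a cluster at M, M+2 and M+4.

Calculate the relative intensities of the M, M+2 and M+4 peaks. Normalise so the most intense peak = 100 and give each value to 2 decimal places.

53.82 : 100.00 : 46.45

The 2 Ag atoms are independent, so intensities follow the terms of (0.51839 + 0.48161)^2.
P(M) = 0.51839^2 = 0.268728
P(M+2) = 2 × 0.51839^1 × 0.48161^1 = 0.499324
P(M+4) = 0.48161^2 = 0.231948
The M+2 peak is largest (0.499324); scaling to 100 gives 53.82 : 100.00 : 46.45.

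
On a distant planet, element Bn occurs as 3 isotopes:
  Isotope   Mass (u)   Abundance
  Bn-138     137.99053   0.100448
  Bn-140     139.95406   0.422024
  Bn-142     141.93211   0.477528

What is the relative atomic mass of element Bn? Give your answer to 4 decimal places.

Ar = Σ fᵢ·mᵢ = 0.100448 × 137.99053 + 0.422024 × 139.95406 + 0.477528 × 141.93211
= 13.860873 + 59.063972 + 67.776557 = 140.701402 u

140.7014 u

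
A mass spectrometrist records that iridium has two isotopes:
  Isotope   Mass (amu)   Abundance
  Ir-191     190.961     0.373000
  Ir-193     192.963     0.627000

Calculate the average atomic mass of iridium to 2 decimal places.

Weight each isotope mass by its fractional abundance: 0.373000 × 190.961 + 0.627000 × 192.963
= 71.2285 + 120.9878 = 192.2163 amu

192.22 amu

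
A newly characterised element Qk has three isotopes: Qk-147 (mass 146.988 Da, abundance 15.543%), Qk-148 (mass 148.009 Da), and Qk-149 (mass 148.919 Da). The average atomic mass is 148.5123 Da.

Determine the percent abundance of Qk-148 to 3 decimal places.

11.710%

Let x and y be the fractions of Qk-148 and Qk-149. Then x + y = 1 − 0.15543 = 0.84457 and 148.009x + 148.919y = 148.5123 − 0.15543×146.988 = 125.66595516.
Substituting: 148.009x + 148.919(0.84457 − x) = 125.66595516
(148.009 − 148.919)x = -0.10656467  ⇒  x = 0.11710, y = 0.72747
Qk-148: 11.710%, Qk-149: 72.747%.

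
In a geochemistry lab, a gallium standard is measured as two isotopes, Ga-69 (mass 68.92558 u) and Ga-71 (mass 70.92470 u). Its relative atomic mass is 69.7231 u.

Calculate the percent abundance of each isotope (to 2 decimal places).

With x = fraction of Ga-69 (so Ga-71 is 1 − x):
68.92558·x + 70.92470·(1 − x) = 69.7231
(68.92558 − 70.92470)·x = 69.7231 − 70.92470
x = -1.20160 / -1.99912 = 0.60106 → 60.11% Ga-69, 39.89% Ga-71.

Ga-69: 60.11%, Ga-71: 39.89%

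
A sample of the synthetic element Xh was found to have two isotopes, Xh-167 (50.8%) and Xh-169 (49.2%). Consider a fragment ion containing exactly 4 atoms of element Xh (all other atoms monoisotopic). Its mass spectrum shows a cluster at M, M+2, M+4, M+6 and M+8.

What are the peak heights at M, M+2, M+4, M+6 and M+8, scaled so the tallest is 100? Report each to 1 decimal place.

Each Xh atom is independently Xh-167 (p = 0.508) or Xh-169 (q = 0.492); the cluster is the binomial expansion (p + q)^4.
P(M) = 0.508^4 = 0.066597
P(M+2) = 4 × 0.508^3 × 0.492^1 = 0.257998
P(M+4) = 6 × 0.508^2 × 0.492^2 = 0.374808
P(M+6) = 4 × 0.508^1 × 0.492^3 = 0.242002
P(M+8) = 0.492^4 = 0.058595
The M+4 peak is largest (0.374808); scaling to 100 gives 17.8 : 68.8 : 100.0 : 64.6 : 15.6.

17.8 : 68.8 : 100.0 : 64.6 : 15.6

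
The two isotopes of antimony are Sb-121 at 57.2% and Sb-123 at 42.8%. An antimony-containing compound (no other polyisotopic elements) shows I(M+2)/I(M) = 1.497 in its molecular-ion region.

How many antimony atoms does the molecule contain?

With n Sb atoms, P(M+2)/P(M) = C(n,1)·p^(n−1)q / p^n = n·q/p = n · 0.428/0.572.
n = 1.497 × 0.572/0.428 = 2.00 ≈ 2

2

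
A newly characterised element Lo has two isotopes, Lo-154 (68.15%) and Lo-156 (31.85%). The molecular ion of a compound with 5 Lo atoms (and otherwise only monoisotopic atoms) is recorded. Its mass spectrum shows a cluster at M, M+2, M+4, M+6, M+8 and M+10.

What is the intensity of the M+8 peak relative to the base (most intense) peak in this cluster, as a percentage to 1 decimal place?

10.2%

(0.6815 + 0.3185)^5 gives M 0.1470, M+2 0.3435, M+4 0.3211, M+6 0.1501, M+8 0.0351, M+10 0.0033; the largest is M+2.
P(M+2) = C(5,1) × 0.6815^4 × 0.3185^1 = 5 × 0.2157066 × 0.3185 = 0.343513 (base)
P(M+8) = C(5,4) × 0.6815^1 × 0.3185^4 = 5 × 0.6815 × 0.01029053 = 0.035065
Relative intensity = 0.035065 / 0.343513 × 100 = 10.2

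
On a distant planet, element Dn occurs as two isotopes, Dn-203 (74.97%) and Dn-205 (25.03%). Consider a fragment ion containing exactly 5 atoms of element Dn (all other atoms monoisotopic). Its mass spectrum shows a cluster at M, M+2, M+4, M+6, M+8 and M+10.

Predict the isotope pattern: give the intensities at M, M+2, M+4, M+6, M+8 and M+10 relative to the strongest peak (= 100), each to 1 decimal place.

59.9 : 100.0 : 66.8 : 22.3 : 3.7 : 0.2

The 5 Dn atoms are independent, so intensities follow the terms of (0.7497 + 0.2503)^5.
P(M) = 0.7497^5 = 0.236830
P(M+2) = 5 × 0.7497^4 × 0.2503^1 = 0.395349
P(M+4) = 10 × 0.7497^3 × 0.2503^2 = 0.263988
P(M+6) = 10 × 0.7497^2 × 0.2503^3 = 0.088137
P(M+8) = 5 × 0.7497^1 × 0.2503^4 = 0.014713
P(M+10) = 0.2503^5 = 0.000982
The M+2 peak is largest (0.395349); scaling to 100 gives 59.9 : 100.0 : 66.8 : 22.3 : 3.7 : 0.2.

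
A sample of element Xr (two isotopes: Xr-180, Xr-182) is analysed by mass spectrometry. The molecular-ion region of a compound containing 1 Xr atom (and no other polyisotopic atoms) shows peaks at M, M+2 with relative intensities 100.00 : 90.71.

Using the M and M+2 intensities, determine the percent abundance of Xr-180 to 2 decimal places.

52.44%

Write p for the Xr-180 fraction. I(M+2)/I(M) = [C(1,1)·p^0·(1−p)] / p^1 = 1·(1−p)/p = 90.71/100.00 = 0.9071
(1−p)/p = 0.9071/1 = 0.9071  ⇒  p = 1/(1 + 0.9071) = 0.5244
Xr-180: 52.44%, Xr-182: 47.56%.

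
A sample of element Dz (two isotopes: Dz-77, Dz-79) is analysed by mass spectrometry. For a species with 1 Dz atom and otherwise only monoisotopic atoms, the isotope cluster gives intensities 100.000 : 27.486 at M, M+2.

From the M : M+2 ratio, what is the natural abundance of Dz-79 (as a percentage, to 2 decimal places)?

21.56%

Write p for the Dz-77 fraction. I(M+2)/I(M) = [C(1,1)·p^0·(1−p)] / p^1 = 1·(1−p)/p = 27.486/100.000 = 0.2749
(1−p)/p = 0.2749/1 = 0.2749  ⇒  p = 1/(1 + 0.2749) = 0.7844
Dz-77: 78.44%, Dz-79: 21.56%.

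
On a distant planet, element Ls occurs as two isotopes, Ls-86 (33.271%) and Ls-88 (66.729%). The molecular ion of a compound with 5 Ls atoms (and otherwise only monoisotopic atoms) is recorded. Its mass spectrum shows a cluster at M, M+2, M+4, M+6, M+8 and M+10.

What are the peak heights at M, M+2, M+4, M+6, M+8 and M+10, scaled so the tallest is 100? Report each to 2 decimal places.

Expanding (0.33271 + 0.66729)^5:
P(M) = 0.33271^5 = 0.004077
P(M+2) = 5 × 0.33271^4 × 0.66729^1 = 0.040883
P(M+4) = 10 × 0.33271^3 × 0.66729^2 = 0.163994
P(M+6) = 10 × 0.33271^2 × 0.66729^3 = 0.328909
P(M+8) = 5 × 0.33271^1 × 0.66729^4 = 0.329833
P(M+10) = 0.66729^5 = 0.132304
The M+8 peak is largest (0.329833); scaling to 100 gives 1.24 : 12.40 : 49.72 : 99.72 : 100.00 : 40.11.

1.24 : 12.40 : 49.72 : 99.72 : 100.00 : 40.11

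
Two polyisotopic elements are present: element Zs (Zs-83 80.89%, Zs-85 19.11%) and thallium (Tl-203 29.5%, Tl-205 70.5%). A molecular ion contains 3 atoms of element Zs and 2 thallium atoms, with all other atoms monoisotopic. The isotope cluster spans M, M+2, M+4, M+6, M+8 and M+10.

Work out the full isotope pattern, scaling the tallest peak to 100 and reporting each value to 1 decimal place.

10.8 : 59.2 : 100.0 : 52.5 : 11.0 : 0.8

Element Zs pattern (n=3): 0.52927881 : 0.3751212 : 0.08862117 : 0.00697882
Thallium pattern (n=2): 0.087025 : 0.41595 : 0.497025
Convolve the two distributions (both contribute in 2-u steps):
  M: 0.52927881×0.087025 = 0.046060
  M+2: 0.52927881×0.41595 + 0.3751212×0.087025 = 0.252798
  M+4: 0.52927881×0.497025 + 0.3751212×0.41595 + 0.08862117×0.087025 = 0.426809
  M+6: 0.3751212×0.497025 + 0.08862117×0.41595 + 0.00697882×0.087025 = 0.223914
  M+8: 0.08862117×0.497025 + 0.00697882×0.41595 = 0.046950
  M+10: 0.00697882×0.497025 = 0.003469
Scale to base peak (0.426809) = 100: 10.8 : 59.2 : 100.0 : 52.5 : 11.0 : 0.8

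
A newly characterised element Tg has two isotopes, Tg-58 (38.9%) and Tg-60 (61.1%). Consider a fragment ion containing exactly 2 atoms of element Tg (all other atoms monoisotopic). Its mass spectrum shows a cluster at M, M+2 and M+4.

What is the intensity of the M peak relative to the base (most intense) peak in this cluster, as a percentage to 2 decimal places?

31.83%

Term probabilities: M 0.1513, M+2 0.4754, M+4 0.3733. Base peak = M+2.
P(M+2) = C(2,1) × 0.389^1 × 0.611^1 = 2 × 0.3890 × 0.6110 = 0.475358 (base)
P(M) = C(2,0) × 0.389^2 × 0.611^0 = 1 × 0.151321 × 1.0000 = 0.151321
Relative intensity = 0.151321 / 0.475358 × 100 = 31.83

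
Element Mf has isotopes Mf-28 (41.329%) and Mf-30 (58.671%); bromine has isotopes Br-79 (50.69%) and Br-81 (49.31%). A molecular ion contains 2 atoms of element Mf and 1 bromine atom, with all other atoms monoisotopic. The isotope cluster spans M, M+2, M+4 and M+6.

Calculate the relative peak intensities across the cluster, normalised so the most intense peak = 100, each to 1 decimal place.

20.9 : 79.8 : 100.0 : 41.0

Element Mf pattern (n=2): 0.17080862 : 0.48496275 : 0.34422862
Bromine pattern (n=1): 0.5069 : 0.4931
Convolve the two distributions (both contribute in 2-u steps):
  M: 0.17080862×0.5069 = 0.086583
  M+2: 0.17080862×0.4931 + 0.48496275×0.5069 = 0.330053
  M+4: 0.48496275×0.4931 + 0.34422862×0.5069 = 0.413625
  M+6: 0.34422862×0.4931 = 0.169739
Scale to base peak (0.413625) = 100: 20.9 : 79.8 : 100.0 : 41.0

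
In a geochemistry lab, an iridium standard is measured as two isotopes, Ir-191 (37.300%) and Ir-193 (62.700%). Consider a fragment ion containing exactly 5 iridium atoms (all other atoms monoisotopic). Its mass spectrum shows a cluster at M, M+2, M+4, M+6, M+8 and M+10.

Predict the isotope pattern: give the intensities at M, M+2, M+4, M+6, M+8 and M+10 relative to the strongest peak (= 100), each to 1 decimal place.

Expanding (0.37300 + 0.62700)^5:
P(M) = 0.37300^5 = 0.007220
P(M+2) = 5 × 0.37300^4 × 0.62700^1 = 0.060684
P(M+4) = 10 × 0.37300^3 × 0.62700^2 = 0.204015
P(M+6) = 10 × 0.37300^2 × 0.62700^3 = 0.342942
P(M+8) = 5 × 0.37300^1 × 0.62700^4 = 0.288237
P(M+10) = 0.62700^5 = 0.096903
The M+6 peak is largest (0.342942); scaling to 100 gives 2.1 : 17.7 : 59.5 : 100.0 : 84.0 : 28.3.

2.1 : 17.7 : 59.5 : 100.0 : 84.0 : 28.3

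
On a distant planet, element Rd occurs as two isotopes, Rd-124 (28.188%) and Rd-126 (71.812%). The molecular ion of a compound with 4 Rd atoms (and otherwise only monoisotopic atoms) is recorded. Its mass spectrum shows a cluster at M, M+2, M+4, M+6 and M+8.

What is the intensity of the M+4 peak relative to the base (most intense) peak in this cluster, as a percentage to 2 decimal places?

58.88%

(0.28188 + 0.71812)^4 gives M 0.0063, M+2 0.0643, M+4 0.2459, M+6 0.4176, M+8 0.2659; the largest is M+6.
P(M+6) = C(4,3) × 0.28188^1 × 0.71812^3 = 4 × 0.28188 × 0.37033185 = 0.417557 (base)
P(M+4) = C(4,2) × 0.28188^2 × 0.71812^2 = 6 × 0.07945633 × 0.51569633 = 0.245852
Relative intensity = 0.245852 / 0.417557 × 100 = 58.88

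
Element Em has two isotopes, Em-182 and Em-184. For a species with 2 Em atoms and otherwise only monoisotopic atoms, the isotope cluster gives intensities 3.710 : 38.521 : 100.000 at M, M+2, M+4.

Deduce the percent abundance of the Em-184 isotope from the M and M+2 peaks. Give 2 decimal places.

If p is the fraction of Em that is Em-182, then I(M+2)/I(M) = [C(2,1)·p^1·(1−p)] / p^2 = 2·(1−p)/p = 38.521/3.710 = 10.3830
(1−p)/p = 10.3830/2 = 5.1915  ⇒  p = 1/(1 + 5.1915) = 0.1615
Em-182: 16.15%, Em-184: 83.85%.

83.85%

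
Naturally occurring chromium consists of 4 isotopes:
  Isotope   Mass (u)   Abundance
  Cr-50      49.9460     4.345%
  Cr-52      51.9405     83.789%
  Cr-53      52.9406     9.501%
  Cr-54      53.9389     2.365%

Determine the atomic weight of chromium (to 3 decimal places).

Weight each isotope mass by its fractional abundance: 0.04345 × 49.9460 + 0.83789 × 51.9405 + 0.09501 × 52.9406 + 0.02365 × 53.9389
= 2.17015 + 43.52043 + 5.02989 + 1.27565 = 51.99612 u

51.996 u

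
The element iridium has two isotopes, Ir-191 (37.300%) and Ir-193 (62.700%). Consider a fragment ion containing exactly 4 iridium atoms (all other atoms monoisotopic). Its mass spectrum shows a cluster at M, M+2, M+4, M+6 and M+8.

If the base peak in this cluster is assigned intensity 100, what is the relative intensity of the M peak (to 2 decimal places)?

Binomial terms of (0.37300 + 0.62700)^4: M 0.0194, M+2 0.1302, M+4 0.3282, M+6 0.3678, M+8 0.1546 → M+6 is the base peak.
P(M+6) = C(4,3) × 0.37300^1 × 0.62700^3 = 4 × 0.3730 × 0.24649188 = 0.367766 (base)
P(M) = C(4,0) × 0.37300^4 × 0.62700^0 = 1 × 0.01935688 × 1.0000 = 0.019357
Relative intensity = 0.019357 / 0.367766 × 100 = 5.26

5.26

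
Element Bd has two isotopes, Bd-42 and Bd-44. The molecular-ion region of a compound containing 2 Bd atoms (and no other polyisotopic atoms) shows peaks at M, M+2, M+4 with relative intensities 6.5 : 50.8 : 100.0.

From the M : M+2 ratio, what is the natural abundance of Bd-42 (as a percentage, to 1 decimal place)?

If p is the fraction of Bd that is Bd-42, then I(M+2)/I(M) = [C(2,1)·p^1·(1−p)] / p^2 = 2·(1−p)/p = 50.8/6.5 = 7.8154
(1−p)/p = 7.8154/2 = 3.9077  ⇒  p = 1/(1 + 3.9077) = 0.2038
Bd-42: 20.4%, Bd-44: 79.6%.

20.4%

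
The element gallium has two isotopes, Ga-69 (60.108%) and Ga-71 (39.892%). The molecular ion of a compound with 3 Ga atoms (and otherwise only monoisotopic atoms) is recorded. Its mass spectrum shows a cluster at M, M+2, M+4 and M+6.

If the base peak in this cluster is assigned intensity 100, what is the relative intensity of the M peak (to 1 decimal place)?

50.2

(0.60108 + 0.39892)^3 gives M 0.2172, M+2 0.4324, M+4 0.2870, M+6 0.0635; the largest is M+2.
P(M+2) = C(3,1) × 0.60108^2 × 0.39892^1 = 3 × 0.36129717 × 0.39892 = 0.432386 (base)
P(M) = C(3,0) × 0.60108^3 × 0.39892^0 = 1 × 0.2171685 × 1.0000 = 0.217169
Relative intensity = 0.217169 / 0.432386 × 100 = 50.2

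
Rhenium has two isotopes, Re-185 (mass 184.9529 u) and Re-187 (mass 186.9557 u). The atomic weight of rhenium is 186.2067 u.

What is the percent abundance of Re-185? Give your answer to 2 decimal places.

37.40%

Let x be the fractional abundance of Re-185; then Re-187 has abundance 1 − x.
184.9529·x + 186.9557·(1 − x) = 186.2067
(184.9529 − 186.9557)·x = 186.2067 − 186.9557
x = -0.7490 / -2.0028 = 0.37398 → 37.40% Re-185, 62.60% Re-187.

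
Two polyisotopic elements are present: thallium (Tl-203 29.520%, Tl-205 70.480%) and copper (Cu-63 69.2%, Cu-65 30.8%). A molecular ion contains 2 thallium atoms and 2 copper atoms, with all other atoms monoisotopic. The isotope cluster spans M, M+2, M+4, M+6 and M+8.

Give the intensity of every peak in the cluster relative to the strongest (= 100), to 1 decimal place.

9.9 : 55.8 : 100.0 : 59.3 : 11.1

Thallium pattern (n=2): 0.08714304 : 0.41611392 : 0.49674304
Copper pattern (n=2): 0.478864 : 0.426272 : 0.094864
Convolve the two distributions (both contribute in 2-u steps):
  M: 0.08714304×0.478864 = 0.041730
  M+2: 0.08714304×0.426272 + 0.41611392×0.478864 = 0.236409
  M+4: 0.08714304×0.094864 + 0.41611392×0.426272 + 0.49674304×0.478864 = 0.423517
  M+6: 0.41611392×0.094864 + 0.49674304×0.426272 = 0.251222
  M+8: 0.49674304×0.094864 = 0.047123
Scale to base peak (0.423517) = 100: 9.9 : 55.8 : 100.0 : 59.3 : 11.1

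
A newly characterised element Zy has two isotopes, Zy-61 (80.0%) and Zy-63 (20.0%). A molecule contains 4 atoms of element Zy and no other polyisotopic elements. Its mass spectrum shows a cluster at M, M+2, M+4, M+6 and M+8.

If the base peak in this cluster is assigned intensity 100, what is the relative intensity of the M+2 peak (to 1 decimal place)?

Binomial terms of (0.800 + 0.200)^4: M 0.4096, M+2 0.4096, M+4 0.1536, M+6 0.0256, M+8 0.0016 → M is the base peak.
P(M) = C(4,0) × 0.800^4 × 0.200^0 = 1 × 0.4096 × 1.0000 = 0.409600 (base)
P(M+2) = C(4,1) × 0.800^3 × 0.200^1 = 4 × 0.5120 × 0.2000 = 0.409600
Relative intensity = 0.409600 / 0.409600 × 100 = 100.0

100.0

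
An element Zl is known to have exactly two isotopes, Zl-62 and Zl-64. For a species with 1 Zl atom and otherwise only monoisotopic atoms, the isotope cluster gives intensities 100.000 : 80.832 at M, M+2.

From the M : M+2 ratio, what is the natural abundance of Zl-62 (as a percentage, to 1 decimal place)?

If p is the fraction of Zl that is Zl-62, then I(M+2)/I(M) = [C(1,1)·p^0·(1−p)] / p^1 = 1·(1−p)/p = 80.832/100.000 = 0.8083
(1−p)/p = 0.8083/1 = 0.8083  ⇒  p = 1/(1 + 0.8083) = 0.5530
Zl-62: 55.3%, Zl-64: 44.7%.

55.3%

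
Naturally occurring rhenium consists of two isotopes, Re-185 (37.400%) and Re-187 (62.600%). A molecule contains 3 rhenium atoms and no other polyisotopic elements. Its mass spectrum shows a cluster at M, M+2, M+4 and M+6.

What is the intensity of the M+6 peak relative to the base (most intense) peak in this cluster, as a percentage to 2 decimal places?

(0.37400 + 0.62600)^3 gives M 0.0523, M+2 0.2627, M+4 0.4397, M+6 0.2453; the largest is M+4.
P(M+4) = C(3,2) × 0.37400^1 × 0.62600^2 = 3 × 0.3740 × 0.391876 = 0.439685 (base)
P(M+6) = C(3,3) × 0.37400^0 × 0.62600^3 = 1 × 1.0000 × 0.24531438 = 0.245314
Relative intensity = 0.245314 / 0.439685 × 100 = 55.79

55.79%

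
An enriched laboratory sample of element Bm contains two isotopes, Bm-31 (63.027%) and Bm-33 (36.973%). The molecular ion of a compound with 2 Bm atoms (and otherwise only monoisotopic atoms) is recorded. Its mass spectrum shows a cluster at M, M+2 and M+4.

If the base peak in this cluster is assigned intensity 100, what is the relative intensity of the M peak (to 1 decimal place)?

85.2

Binomial terms of (0.63027 + 0.36973)^2: M 0.3972, M+2 0.4661, M+4 0.1367 → M+2 is the base peak.
P(M+2) = C(2,1) × 0.63027^1 × 0.36973^1 = 2 × 0.63027 × 0.36973 = 0.466059 (base)
P(M) = C(2,0) × 0.63027^2 × 0.36973^0 = 1 × 0.39724027 × 1.0000 = 0.397240
Relative intensity = 0.397240 / 0.466059 × 100 = 85.2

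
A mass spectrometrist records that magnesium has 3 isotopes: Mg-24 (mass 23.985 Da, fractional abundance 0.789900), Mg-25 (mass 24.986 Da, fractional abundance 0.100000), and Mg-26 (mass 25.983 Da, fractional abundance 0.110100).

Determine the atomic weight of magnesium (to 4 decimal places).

24.3051 Da

The abundance-weighted mean is 0.789900 × 23.985 + 0.100000 × 24.986 + 0.110100 × 25.983
= 18.94575 + 2.49860 + 2.86073 = 24.30508 Da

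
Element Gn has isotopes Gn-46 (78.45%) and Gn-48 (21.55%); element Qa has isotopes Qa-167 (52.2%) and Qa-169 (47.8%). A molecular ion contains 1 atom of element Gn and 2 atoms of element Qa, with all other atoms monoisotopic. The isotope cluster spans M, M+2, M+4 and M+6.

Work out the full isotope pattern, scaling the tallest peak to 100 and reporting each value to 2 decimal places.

47.48 : 100.00 : 63.70 : 10.94

Element Gn pattern (n=1): 0.7845 : 0.2155
Element Qa pattern (n=2): 0.272484 : 0.499032 : 0.228484
Convolve the two distributions (both contribute in 2-u steps):
  M: 0.7845×0.272484 = 0.213764
  M+2: 0.7845×0.499032 + 0.2155×0.272484 = 0.450211
  M+4: 0.7845×0.228484 + 0.2155×0.499032 = 0.286787
  M+6: 0.2155×0.228484 = 0.049238
Scale to base peak (0.450211) = 100: 47.48 : 100.00 : 63.70 : 10.94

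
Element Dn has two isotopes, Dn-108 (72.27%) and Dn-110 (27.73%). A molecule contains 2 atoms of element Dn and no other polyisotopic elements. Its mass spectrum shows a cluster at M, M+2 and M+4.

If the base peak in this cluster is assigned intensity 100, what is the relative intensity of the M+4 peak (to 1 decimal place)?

Binomial terms of (0.7227 + 0.2773)^2: M 0.5223, M+2 0.4008, M+4 0.0769 → M is the base peak.
P(M) = C(2,0) × 0.7227^2 × 0.2773^0 = 1 × 0.52229529 × 1.0000 = 0.522295 (base)
P(M+4) = C(2,2) × 0.7227^0 × 0.2773^2 = 1 × 1.0000 × 0.07689529 = 0.076895
Relative intensity = 0.076895 / 0.522295 × 100 = 14.7

14.7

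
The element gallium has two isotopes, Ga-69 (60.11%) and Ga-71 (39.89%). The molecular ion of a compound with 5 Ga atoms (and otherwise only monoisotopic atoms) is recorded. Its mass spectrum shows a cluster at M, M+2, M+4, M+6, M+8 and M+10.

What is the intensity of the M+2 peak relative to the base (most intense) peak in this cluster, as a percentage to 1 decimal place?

Term probabilities: M 0.0785, M+2 0.2604, M+4 0.3456, M+6 0.2293, M+8 0.0761, M+10 0.0101. Base peak = M+4.
P(M+4) = C(5,2) × 0.6011^3 × 0.3989^2 = 10 × 0.21719018 × 0.15912121 = 0.345596 (base)
P(M+2) = C(5,1) × 0.6011^4 × 0.3989^1 = 5 × 0.13055302 × 0.3989 = 0.260388
Relative intensity = 0.260388 / 0.345596 × 100 = 75.3

75.3%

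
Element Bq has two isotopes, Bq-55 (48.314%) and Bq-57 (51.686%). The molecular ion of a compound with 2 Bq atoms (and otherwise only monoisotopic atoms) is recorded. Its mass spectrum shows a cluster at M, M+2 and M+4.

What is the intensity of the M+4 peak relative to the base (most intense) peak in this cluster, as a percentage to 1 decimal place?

53.5%

(0.48314 + 0.51686)^2 gives M 0.2334, M+2 0.4994, M+4 0.2671; the largest is M+2.
P(M+2) = C(2,1) × 0.48314^1 × 0.51686^1 = 2 × 0.48314 × 0.51686 = 0.499431 (base)
P(M+4) = C(2,2) × 0.48314^0 × 0.51686^2 = 1 × 1.0000 × 0.26714426 = 0.267144
Relative intensity = 0.267144 / 0.499431 × 100 = 53.5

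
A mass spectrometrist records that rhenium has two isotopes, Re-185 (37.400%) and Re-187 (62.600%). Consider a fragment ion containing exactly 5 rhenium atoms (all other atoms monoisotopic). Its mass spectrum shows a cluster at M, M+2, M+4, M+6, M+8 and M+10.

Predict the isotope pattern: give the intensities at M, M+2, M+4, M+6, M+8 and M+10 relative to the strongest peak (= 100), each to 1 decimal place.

The 5 Re atoms are independent, so intensities follow the terms of (0.37400 + 0.62600)^5.
P(M) = 0.37400^5 = 0.007317
P(M+2) = 5 × 0.37400^4 × 0.62600^1 = 0.061239
P(M+4) = 10 × 0.37400^3 × 0.62600^2 = 0.205005
P(M+6) = 10 × 0.37400^2 × 0.62600^3 = 0.343136
P(M+8) = 5 × 0.37400^1 × 0.62600^4 = 0.287170
P(M+10) = 0.62600^5 = 0.096133
The M+6 peak is largest (0.343136); scaling to 100 gives 2.1 : 17.8 : 59.7 : 100.0 : 83.7 : 28.0.

2.1 : 17.8 : 59.7 : 100.0 : 83.7 : 28.0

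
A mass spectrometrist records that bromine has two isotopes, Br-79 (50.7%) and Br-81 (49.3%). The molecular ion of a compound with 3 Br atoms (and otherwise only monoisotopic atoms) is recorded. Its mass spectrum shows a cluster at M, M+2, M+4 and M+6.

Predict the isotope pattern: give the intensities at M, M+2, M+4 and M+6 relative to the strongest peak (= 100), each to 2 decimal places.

34.28 : 100.00 : 97.24 : 31.52

The 3 Br atoms are independent, so intensities follow the terms of (0.507 + 0.493)^3.
P(M) = 0.507^3 = 0.130324
P(M+2) = 3 × 0.507^2 × 0.493^1 = 0.380175
P(M+4) = 3 × 0.507^1 × 0.493^2 = 0.369678
P(M+6) = 0.493^3 = 0.119823
The M+2 peak is largest (0.380175); scaling to 100 gives 34.28 : 100.00 : 97.24 : 31.52.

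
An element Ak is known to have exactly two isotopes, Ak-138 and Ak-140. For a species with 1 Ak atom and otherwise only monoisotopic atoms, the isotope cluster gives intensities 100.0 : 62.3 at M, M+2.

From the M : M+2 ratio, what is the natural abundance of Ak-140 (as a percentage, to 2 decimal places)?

38.39%

Let p = fractional abundance of Ak-138. I(M+2)/I(M) = [C(1,1)·p^0·(1−p)] / p^1 = 1·(1−p)/p = 62.3/100.0 = 0.6230
(1−p)/p = 0.6230/1 = 0.6230  ⇒  p = 1/(1 + 0.6230) = 0.6161
Ak-138: 61.61%, Ak-140: 38.39%.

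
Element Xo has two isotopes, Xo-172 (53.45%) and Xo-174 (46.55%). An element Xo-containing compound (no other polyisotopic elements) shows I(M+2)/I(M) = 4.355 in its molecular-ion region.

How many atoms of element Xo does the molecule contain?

5

The M+2/M ratio from n Xo atoms is n · q/p = n · 0.4655/0.5345.
n = 4.355 × 0.5345/0.4655 = 5.00 ≈ 5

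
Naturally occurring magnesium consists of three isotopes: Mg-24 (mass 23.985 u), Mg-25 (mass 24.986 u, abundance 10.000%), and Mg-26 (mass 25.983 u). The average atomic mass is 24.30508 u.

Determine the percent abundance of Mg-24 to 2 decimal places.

The remaining 90.000% is split between Mg-24 (fraction x) and Mg-26 (fraction 0.90000 − x).
Substituting: 23.985x + 25.983(0.90000 − x) = 21.80648
(23.985 − 25.983)x = -1.57822  ⇒  x = 0.78990, y = 0.11010
Mg-24: 78.99%, Mg-26: 11.01%.

78.99%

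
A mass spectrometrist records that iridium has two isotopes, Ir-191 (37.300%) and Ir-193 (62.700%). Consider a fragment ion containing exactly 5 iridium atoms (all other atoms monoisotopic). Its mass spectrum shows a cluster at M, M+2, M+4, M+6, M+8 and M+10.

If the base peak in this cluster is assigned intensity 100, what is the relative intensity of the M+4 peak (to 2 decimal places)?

Term probabilities: M 0.0072, M+2 0.0607, M+4 0.2040, M+6 0.3429, M+8 0.2882, M+10 0.0969. Base peak = M+6.
P(M+6) = C(5,3) × 0.37300^2 × 0.62700^3 = 10 × 0.139129 × 0.24649188 = 0.342942 (base)
P(M+4) = C(5,2) × 0.37300^3 × 0.62700^2 = 10 × 0.05189512 × 0.393129 = 0.204015
Relative intensity = 0.204015 / 0.342942 × 100 = 59.49

59.49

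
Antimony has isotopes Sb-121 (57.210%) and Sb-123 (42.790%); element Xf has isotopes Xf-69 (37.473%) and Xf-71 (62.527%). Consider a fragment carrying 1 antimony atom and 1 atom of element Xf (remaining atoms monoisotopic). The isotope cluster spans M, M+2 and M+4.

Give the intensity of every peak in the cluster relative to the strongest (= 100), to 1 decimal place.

Antimony pattern (n=1): 0.5721 : 0.4279
Element Xf pattern (n=1): 0.37473 : 0.62527
Convolve the two distributions (both contribute in 2-u steps):
  M: 0.5721×0.37473 = 0.214383
  M+2: 0.5721×0.62527 + 0.4279×0.37473 = 0.518064
  M+4: 0.4279×0.62527 = 0.267553
Scale to base peak (0.518064) = 100: 41.4 : 100.0 : 51.6

41.4 : 100.0 : 51.6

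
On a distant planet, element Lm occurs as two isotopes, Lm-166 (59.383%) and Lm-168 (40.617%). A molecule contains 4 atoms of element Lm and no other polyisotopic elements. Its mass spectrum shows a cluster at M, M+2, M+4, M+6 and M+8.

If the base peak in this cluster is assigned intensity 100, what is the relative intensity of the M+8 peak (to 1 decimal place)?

(0.59383 + 0.40617)^4 gives M 0.1244, M+2 0.3402, M+4 0.3491, M+6 0.1592, M+8 0.0272; the largest is M+4.
P(M+4) = C(4,2) × 0.59383^2 × 0.40617^2 = 6 × 0.35263407 × 0.16497407 = 0.349053 (base)
P(M+8) = C(4,4) × 0.59383^0 × 0.40617^4 = 1 × 1.0000 × 0.02721644 = 0.027216
Relative intensity = 0.027216 / 0.349053 × 100 = 7.8

7.8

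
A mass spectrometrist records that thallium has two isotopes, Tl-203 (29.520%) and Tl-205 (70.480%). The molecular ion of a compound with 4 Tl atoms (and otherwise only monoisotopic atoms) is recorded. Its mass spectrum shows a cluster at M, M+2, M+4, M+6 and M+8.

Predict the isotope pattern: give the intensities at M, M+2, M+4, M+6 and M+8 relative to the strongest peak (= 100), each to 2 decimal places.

1.84 : 17.54 : 62.83 : 100.00 : 59.69

The 4 Tl atoms are independent, so intensities follow the terms of (0.29520 + 0.70480)^4.
P(M) = 0.29520^4 = 0.007594
P(M+2) = 4 × 0.29520^3 × 0.70480^1 = 0.072523
P(M+4) = 6 × 0.29520^2 × 0.70480^2 = 0.259726
P(M+6) = 4 × 0.29520^1 × 0.70480^3 = 0.413403
P(M+8) = 0.70480^4 = 0.246754
The M+6 peak is largest (0.413403); scaling to 100 gives 1.84 : 17.54 : 62.83 : 100.00 : 59.69.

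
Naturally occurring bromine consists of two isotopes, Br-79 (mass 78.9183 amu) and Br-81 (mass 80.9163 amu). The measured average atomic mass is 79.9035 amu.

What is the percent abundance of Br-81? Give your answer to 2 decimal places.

With x = fraction of Br-79 (so Br-81 is 1 − x):
78.9183·x + 80.9163·(1 − x) = 79.9035
(78.9183 − 80.9163)·x = 79.9035 − 80.9163
x = -1.0128 / -1.9980 = 0.50691 → 50.69% Br-79, 49.31% Br-81.

49.31%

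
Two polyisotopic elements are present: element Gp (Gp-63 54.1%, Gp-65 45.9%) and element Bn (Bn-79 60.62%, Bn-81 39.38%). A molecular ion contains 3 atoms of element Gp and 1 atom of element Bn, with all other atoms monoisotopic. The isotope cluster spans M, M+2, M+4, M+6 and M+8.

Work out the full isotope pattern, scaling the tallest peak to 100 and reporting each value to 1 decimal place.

26.2 : 83.8 : 100.0 : 52.8 : 10.4

Element Gp pattern (n=3): 0.15834042 : 0.40302174 : 0.34193526 : 0.09670258
Element Bn pattern (n=1): 0.6062 : 0.3938
Convolve the two distributions (both contribute in 2-u steps):
  M: 0.15834042×0.6062 = 0.095986
  M+2: 0.15834042×0.3938 + 0.40302174×0.6062 = 0.306666
  M+4: 0.40302174×0.3938 + 0.34193526×0.6062 = 0.365991
  M+6: 0.34193526×0.3938 + 0.09670258×0.6062 = 0.193275
  M+8: 0.09670258×0.3938 = 0.038081
Scale to base peak (0.365991) = 100: 26.2 : 83.8 : 100.0 : 52.8 : 10.4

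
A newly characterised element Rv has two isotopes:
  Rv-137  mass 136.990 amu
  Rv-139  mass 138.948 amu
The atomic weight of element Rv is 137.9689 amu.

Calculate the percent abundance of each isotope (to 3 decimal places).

With x = fraction of Rv-137 (so Rv-139 is 1 − x):
136.990·x + 138.948·(1 − x) = 137.9689
(136.990 − 138.948)·x = 137.9689 − 138.948
x = -0.9791 / -1.958 = 0.50005 → 50.005% Rv-137, 49.995% Rv-139.

Rv-137: 50.005%, Rv-139: 49.995%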